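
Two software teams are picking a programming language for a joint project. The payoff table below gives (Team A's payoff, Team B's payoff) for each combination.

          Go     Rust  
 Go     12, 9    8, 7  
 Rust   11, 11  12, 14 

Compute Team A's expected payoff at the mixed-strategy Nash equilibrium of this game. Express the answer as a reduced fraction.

56/5

Team B mixes with probability q on Go, chosen so Team A is indifferent: 12q + 8(1−q) = 11q + 12(1−q) gives q = 4/5.
Team A's expected payoff (from either row, since indifferent) is 12·4/5 + 8·1/5 = 56/5.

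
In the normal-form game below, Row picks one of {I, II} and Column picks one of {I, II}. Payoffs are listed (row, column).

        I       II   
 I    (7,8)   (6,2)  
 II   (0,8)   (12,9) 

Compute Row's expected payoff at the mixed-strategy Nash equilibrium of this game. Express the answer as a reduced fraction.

84/13

Column mixes with probability q on I, chosen so Row is indifferent: 7q + 6(1−q) = 0q + 12(1−q) gives q = 6/13.
Row's expected payoff (from either row, since indifferent) is 7·6/13 + 6·7/13 = 84/13.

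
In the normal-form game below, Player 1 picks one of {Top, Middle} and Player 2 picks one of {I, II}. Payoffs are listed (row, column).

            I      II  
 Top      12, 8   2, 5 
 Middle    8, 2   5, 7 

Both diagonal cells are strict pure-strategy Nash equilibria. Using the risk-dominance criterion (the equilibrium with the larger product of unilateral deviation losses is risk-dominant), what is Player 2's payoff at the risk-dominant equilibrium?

7

At (Top, I): Player 1 loses 12 − 8 = 4 by deviating; Player 2 loses 8 − 5 = 3. Product = 4·3 = 12.
At (Middle, II): Player 1 loses 5 − 2 = 3 by deviating; Player 2 loses 7 − 2 = 5. Product = 3·5 = 15.
15 > 12, so (Middle, II) is risk-dominant. Player 2's payoff there is 7.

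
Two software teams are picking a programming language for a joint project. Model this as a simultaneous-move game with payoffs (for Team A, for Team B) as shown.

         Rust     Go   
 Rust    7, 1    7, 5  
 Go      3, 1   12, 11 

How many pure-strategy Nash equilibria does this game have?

1

Both Go: Team A gets 12 (best alternative 7); Team B gets 11 (best alternative 1). Neither deviates — NE.
Both Rust is not a NE: Team B would switch to Go (5 > 1).
No other cell survives both best-response checks, so there is 1 pure NE.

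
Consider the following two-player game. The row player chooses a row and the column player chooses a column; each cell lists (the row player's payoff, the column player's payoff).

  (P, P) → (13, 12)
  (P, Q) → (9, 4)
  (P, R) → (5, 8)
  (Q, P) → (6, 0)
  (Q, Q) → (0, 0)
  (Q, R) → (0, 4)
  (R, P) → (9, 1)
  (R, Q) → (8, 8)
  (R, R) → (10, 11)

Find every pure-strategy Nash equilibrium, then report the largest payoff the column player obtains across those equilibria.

Both P is a pure NE (the row player: 13 ≥ 9; the column player: 12 ≥ 8). The column player gets 12.
Both R is a pure NE (the row player: 10 ≥ 5; the column player: 11 ≥ 8). The column player gets 11.
Every other cell has a profitable deviation for at least one player. Highest of {12, 11} is 12.

12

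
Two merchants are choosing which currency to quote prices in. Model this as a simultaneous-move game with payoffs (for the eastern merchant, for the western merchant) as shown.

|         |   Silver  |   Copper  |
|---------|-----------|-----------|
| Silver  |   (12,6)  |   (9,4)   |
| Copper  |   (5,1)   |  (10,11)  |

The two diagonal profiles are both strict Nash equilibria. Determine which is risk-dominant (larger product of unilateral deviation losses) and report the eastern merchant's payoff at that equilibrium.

12

At both Silver: the eastern merchant loses 12 − 5 = 7 by deviating; the western merchant loses 6 − 4 = 2. Product = 7·2 = 14.
At both Copper: the eastern merchant loses 10 − 9 = 1 by deviating; the western merchant loses 11 − 1 = 10. Product = 1·10 = 10.
14 > 10, so both Silver is risk-dominant. The eastern merchant's payoff there is 12.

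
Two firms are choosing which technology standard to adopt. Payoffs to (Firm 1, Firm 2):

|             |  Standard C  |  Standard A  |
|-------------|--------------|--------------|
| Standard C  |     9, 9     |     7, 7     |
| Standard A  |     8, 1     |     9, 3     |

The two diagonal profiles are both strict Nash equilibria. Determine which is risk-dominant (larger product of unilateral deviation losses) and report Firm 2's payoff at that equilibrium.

At both Standard C: Firm 1 loses 9 − 8 = 1 by deviating; Firm 2 loses 9 − 7 = 2. Product = 1·2 = 2.
At both Standard A: Firm 1 loses 9 − 7 = 2 by deviating; Firm 2 loses 3 − 1 = 2. Product = 2·2 = 4.
4 > 2, so both Standard A is risk-dominant. Firm 2's payoff there is 3.

3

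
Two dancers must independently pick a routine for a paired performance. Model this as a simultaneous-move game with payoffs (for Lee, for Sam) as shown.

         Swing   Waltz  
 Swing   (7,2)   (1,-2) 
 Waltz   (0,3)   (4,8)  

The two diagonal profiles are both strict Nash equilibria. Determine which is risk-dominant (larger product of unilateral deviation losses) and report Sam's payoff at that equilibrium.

2

At both Swing: Lee loses 7 − 0 = 7 by deviating; Sam loses 2 − (-2) = 4. Product = 7·4 = 28.
At both Waltz: Lee loses 4 − 1 = 3 by deviating; Sam loses 8 − 3 = 5. Product = 3·5 = 15.
28 > 15, so both Swing is risk-dominant. Sam's payoff there is 2.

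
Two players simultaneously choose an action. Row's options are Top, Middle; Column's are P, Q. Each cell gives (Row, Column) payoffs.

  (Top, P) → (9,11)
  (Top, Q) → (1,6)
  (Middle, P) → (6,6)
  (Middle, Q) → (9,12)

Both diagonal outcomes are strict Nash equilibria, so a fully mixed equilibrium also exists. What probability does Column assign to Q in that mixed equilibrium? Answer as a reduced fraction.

Column's mix q on P must make Row indifferent between Top and Middle.
Row's payoff from Top: 9q + 1(1−q). From Middle: 6q + 9(1−q).
Set equal: 3q = 8(1−q) → q = 8/11.
Probability on Q is 1 − 8/11 = 3/11.

3/11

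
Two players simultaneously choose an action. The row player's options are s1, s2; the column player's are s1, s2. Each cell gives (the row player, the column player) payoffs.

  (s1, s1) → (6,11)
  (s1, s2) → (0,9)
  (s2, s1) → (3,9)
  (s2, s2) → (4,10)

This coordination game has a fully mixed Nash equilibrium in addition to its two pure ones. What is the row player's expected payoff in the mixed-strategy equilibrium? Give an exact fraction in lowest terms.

24/7

The column player mixes with probability q on s1, chosen so the row player is indifferent: 6q + 0(1−q) = 3q + 4(1−q) gives q = 4/7.
The row player's expected payoff (from either row, since indifferent) is 6·4/7 + 0·3/7 = 24/7.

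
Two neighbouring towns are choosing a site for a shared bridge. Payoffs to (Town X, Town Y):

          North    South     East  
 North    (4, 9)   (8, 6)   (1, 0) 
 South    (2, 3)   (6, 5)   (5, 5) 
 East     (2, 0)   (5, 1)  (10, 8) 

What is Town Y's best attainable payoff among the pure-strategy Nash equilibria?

9

Both North is a pure NE (Town X: 4 ≥ 2; Town Y: 9 ≥ 6). Town Y gets 9.
Both East is a pure NE (Town X: 10 ≥ 5; Town Y: 8 ≥ 1). Town Y gets 8.
Every other cell has a profitable deviation for at least one player. Highest of {9, 8} is 9.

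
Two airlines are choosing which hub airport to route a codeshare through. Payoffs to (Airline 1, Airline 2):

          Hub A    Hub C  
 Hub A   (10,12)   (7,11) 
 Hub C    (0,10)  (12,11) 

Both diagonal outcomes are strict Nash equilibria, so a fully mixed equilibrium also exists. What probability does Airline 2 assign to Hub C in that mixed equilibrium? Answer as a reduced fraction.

Airline 2's mix q on Hub A must make Airline 1 indifferent between Hub A and Hub C.
Airline 1's payoff from Hub A: 10q + 7(1−q). From Hub C: 0q + 12(1−q).
Set equal: 10q = 5(1−q) → q = 5/15 = 1/3.
Probability on Hub C is 1 − 1/3 = 2/3.

2/3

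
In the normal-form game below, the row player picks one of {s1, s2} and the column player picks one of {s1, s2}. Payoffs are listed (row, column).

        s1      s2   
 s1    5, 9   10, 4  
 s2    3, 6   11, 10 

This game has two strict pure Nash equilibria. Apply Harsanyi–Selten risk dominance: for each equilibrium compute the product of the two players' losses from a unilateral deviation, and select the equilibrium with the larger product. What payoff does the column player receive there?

At both s1: the row player loses 5 − 3 = 2 by deviating; the column player loses 9 − 4 = 5. Product = 2·5 = 10.
At both s2: the row player loses 11 − 10 = 1 by deviating; the column player loses 10 − 6 = 4. Product = 1·4 = 4.
10 > 4, so both s1 is risk-dominant. The column player's payoff there is 9.

9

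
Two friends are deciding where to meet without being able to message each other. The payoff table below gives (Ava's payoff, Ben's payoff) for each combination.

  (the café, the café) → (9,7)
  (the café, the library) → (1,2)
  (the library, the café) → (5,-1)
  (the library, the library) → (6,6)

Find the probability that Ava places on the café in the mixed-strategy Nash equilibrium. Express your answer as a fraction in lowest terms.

7/12

Ava's mix p on the café must make Ben indifferent between the café and the library.
Ben's payoff from the café: 7p + (-1)(1−p). From the library: 2p + 6(1−p).
Set equal: 5p = 7(1−p) → p = 7/12.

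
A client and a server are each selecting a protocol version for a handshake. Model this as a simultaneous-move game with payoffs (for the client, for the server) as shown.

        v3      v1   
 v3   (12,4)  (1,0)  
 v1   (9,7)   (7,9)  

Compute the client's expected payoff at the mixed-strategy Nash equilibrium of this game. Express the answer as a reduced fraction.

25/3

The server mixes with probability q on v3, chosen so the client is indifferent: 12q + 1(1−q) = 9q + 7(1−q) gives q = 2/3.
The client's expected payoff (from either row, since indifferent) is 12·2/3 + 1·1/3 = 25/3.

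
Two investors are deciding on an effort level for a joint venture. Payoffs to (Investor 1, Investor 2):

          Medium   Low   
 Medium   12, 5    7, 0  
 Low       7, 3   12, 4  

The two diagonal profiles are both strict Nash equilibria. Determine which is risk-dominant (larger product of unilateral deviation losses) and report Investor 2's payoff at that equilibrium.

At both Medium: Investor 1 loses 12 − 7 = 5 by deviating; Investor 2 loses 5 − 0 = 5. Product = 5·5 = 25.
At both Low: Investor 1 loses 12 − 7 = 5 by deviating; Investor 2 loses 4 − 3 = 1. Product = 5·1 = 5.
25 > 5, so both Medium is risk-dominant. Investor 2's payoff there is 5.

5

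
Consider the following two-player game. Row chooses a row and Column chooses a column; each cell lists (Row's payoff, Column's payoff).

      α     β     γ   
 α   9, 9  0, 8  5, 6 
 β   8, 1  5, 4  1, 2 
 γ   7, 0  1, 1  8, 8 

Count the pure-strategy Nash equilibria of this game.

Both α: Row gets 9 (best alternative 8); Column gets 9 (best alternative 8). Neither deviates — NE.
Both β: Row gets 5 (best alternative 1); Column gets 4 (best alternative 2). Neither deviates — NE.
Both γ: Row gets 8 (best alternative 5); Column gets 8 (best alternative 1). Neither deviates — NE.
(α, γ) is not a NE: Row would switch to γ (8 > 5).
No other cell survives both best-response checks, so there are 3 pure NE.

3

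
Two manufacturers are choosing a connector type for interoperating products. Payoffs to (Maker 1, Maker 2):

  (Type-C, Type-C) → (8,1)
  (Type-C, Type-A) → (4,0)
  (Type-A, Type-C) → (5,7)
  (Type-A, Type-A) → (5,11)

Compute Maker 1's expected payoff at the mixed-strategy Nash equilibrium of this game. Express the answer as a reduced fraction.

Maker 2 mixes with probability q on Type-C, chosen so Maker 1 is indifferent: 8q + 4(1−q) = 5q + 5(1−q) gives q = 1/4.
Maker 1's expected payoff (from either row, since indifferent) is 8·1/4 + 4·3/4 = 5.

5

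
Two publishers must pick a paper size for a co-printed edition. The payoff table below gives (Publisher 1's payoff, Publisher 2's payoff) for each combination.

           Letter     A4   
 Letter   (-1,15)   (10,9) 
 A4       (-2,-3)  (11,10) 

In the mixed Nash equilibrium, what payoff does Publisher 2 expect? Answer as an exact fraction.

Publisher 1 mixes with probability p on Letter, chosen so Publisher 2 is indifferent: 15p + (-3)(1−p) = 9p + 10(1−p) gives p = 13/19.
Publisher 2's expected payoff is 15·13/19 + (-3)·6/19 = 177/19.

177/19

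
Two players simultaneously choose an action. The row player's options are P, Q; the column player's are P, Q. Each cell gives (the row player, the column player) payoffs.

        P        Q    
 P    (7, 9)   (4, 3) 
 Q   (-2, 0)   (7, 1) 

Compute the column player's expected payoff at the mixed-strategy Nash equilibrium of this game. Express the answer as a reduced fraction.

9/7

The row player mixes with probability p on P, chosen so the column player is indifferent: 9p + 0(1−p) = 3p + 1(1−p) gives p = 1/7.
The column player's expected payoff is 9·1/7 + 0·6/7 = 9/7.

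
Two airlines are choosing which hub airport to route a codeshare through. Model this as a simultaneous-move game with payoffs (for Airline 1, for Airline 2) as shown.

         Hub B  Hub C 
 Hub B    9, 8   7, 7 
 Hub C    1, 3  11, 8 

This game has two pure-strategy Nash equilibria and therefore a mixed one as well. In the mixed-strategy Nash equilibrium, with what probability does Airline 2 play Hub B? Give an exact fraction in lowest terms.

1/3

Airline 2's mix q on Hub B must make Airline 1 indifferent between Hub B and Hub C.
Airline 1's payoff from Hub B: 9q + 7(1−q). From Hub C: 1q + 11(1−q).
Set equal: 8q = 4(1−q) → q = 4/12 = 1/3.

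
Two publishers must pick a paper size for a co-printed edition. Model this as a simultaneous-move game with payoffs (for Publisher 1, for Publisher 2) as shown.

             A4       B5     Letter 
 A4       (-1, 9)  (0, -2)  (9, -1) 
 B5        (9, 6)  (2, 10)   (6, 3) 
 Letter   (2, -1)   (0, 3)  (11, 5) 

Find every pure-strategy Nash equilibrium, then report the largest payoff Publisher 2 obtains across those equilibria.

Both B5 is a pure NE (Publisher 1: 2 ≥ 0; Publisher 2: 10 ≥ 6). Publisher 2 gets 10.
Both Letter is a pure NE (Publisher 1: 11 ≥ 9; Publisher 2: 5 ≥ 3). Publisher 2 gets 5.
Every other cell has a profitable deviation for at least one player. Highest of {10, 5} is 10.

10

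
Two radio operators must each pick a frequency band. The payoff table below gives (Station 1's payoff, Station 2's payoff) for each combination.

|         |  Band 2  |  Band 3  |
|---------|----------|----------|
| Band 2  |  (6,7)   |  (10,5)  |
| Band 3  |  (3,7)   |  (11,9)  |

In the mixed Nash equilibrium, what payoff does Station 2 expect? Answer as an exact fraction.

7

Station 1 mixes with probability p on Band 2, chosen so Station 2 is indifferent: 7p + 7(1−p) = 5p + 9(1−p) gives p = 1/2.
Station 2's expected payoff is 7·1/2 + 7·1/2 = 7.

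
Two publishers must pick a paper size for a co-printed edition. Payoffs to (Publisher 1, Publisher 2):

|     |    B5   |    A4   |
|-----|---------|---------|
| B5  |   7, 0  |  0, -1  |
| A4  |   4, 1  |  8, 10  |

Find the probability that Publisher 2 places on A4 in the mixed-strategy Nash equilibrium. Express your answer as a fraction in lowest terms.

3/11

Publisher 2's mix q on B5 must make Publisher 1 indifferent between B5 and A4.
Publisher 1's payoff from B5: 7q + 0(1−q). From A4: 4q + 8(1−q).
Set equal: 3q = 8(1−q) → q = 8/11.
Probability on A4 is 1 − 8/11 = 3/11.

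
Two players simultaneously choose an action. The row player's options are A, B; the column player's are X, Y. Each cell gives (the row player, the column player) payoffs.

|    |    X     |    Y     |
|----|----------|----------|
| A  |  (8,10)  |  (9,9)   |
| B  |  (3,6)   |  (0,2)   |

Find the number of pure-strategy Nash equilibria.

1

(A, X): the row player gets 8 (best alternative 3); the column player gets 10 (best alternative 9). Neither deviates — NE.
(B, Y) is not a NE: the row player would switch to A (9 > 0).
No other cell survives both best-response checks, so there is 1 pure NE.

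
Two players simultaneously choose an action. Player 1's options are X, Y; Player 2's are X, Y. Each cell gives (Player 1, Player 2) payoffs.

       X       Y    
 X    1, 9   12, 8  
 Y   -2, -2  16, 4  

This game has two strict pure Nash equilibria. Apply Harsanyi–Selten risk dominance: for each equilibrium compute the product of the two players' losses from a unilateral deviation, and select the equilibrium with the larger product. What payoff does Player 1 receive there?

16

At both X: Player 1 loses 1 − (-2) = 3 by deviating; Player 2 loses 9 − 8 = 1. Product = 3·1 = 3.
At both Y: Player 1 loses 16 − 12 = 4 by deviating; Player 2 loses 4 − (-2) = 6. Product = 4·6 = 24.
24 > 3, so both Y is risk-dominant. Player 1's payoff there is 16.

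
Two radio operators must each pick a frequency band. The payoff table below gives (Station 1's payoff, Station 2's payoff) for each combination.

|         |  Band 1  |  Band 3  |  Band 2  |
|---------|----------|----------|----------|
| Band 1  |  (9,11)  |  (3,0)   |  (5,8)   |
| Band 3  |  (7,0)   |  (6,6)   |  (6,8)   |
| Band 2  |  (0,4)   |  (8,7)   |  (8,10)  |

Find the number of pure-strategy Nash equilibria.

2

Both Band 1: Station 1 gets 9 (best alternative 7); Station 2 gets 11 (best alternative 8). Neither deviates — NE.
Both Band 2: Station 1 gets 8 (best alternative 6); Station 2 gets 10 (best alternative 7). Neither deviates — NE.
Both Band 3 is not a NE: Station 1 would switch to Band 2 (8 > 6).
No other cell survives both best-response checks, so there are 2 pure NE.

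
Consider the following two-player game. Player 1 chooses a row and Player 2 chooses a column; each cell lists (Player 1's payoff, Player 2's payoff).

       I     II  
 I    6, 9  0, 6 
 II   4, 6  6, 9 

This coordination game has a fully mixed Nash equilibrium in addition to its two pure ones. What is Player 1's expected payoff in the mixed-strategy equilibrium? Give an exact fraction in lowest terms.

Player 2 mixes with probability q on I, chosen so Player 1 is indifferent: 6q + 0(1−q) = 4q + 6(1−q) gives q = 3/4.
Player 1's expected payoff (from either row, since indifferent) is 6·3/4 + 0·1/4 = 9/2.

9/2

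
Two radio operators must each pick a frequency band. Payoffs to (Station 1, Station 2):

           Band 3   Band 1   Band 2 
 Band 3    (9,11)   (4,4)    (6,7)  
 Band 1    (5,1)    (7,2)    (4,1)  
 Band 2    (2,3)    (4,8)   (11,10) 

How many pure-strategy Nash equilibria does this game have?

3

Both Band 3: Station 1 gets 9 (best alternative 5); Station 2 gets 11 (best alternative 7). Neither deviates — NE.
Both Band 1: Station 1 gets 7 (best alternative 4); Station 2 gets 2 (best alternative 1). Neither deviates — NE.
Both Band 2: Station 1 gets 11 (best alternative 6); Station 2 gets 10 (best alternative 8). Neither deviates — NE.
(Band 1, Band 3) is not a NE: Station 1 would switch to Band 3 (9 > 5).
No other cell survives both best-response checks, so there are 3 pure NE.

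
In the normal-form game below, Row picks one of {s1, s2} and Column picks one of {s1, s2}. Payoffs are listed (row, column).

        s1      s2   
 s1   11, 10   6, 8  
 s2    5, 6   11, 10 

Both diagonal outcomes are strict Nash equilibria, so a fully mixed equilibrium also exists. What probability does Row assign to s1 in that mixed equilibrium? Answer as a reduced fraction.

Row's mix p on s1 must make Column indifferent between s1 and s2.
Column's payoff from s1: 10p + 6(1−p). From s2: 8p + 10(1−p).
Set equal: 2p = 4(1−p) → p = 4/6 = 2/3.

2/3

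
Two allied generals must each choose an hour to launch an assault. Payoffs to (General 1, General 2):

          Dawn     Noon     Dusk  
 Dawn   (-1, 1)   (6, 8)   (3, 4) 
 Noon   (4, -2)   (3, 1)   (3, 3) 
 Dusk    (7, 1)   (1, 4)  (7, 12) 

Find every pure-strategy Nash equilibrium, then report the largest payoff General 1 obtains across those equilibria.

7

(Dawn, Noon) is a pure NE (General 1: 6 ≥ 3; General 2: 8 ≥ 4). General 1 gets 6.
Both Dusk is a pure NE (General 1: 7 ≥ 3; General 2: 12 ≥ 4). General 1 gets 7.
Every other cell has a profitable deviation for at least one player. Highest of {6, 7} is 7.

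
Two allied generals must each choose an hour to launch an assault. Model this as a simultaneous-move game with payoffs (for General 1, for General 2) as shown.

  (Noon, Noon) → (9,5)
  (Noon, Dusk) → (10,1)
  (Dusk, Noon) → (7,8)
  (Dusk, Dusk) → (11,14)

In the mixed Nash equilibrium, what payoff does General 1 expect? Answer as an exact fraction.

29/3

General 2 mixes with probability q on Noon, chosen so General 1 is indifferent: 9q + 10(1−q) = 7q + 11(1−q) gives q = 1/3.
General 1's expected payoff (from either row, since indifferent) is 9·1/3 + 10·2/3 = 29/3.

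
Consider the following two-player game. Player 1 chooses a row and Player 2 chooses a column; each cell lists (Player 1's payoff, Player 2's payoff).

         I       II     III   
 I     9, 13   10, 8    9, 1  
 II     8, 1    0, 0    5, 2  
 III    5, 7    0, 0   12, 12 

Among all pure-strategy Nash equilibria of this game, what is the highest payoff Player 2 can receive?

Both I is a pure NE (Player 1: 9 ≥ 8; Player 2: 13 ≥ 8). Player 2 gets 13.
Both III is a pure NE (Player 1: 12 ≥ 9; Player 2: 12 ≥ 7). Player 2 gets 12.
Every other cell has a profitable deviation for at least one player. Highest of {13, 12} is 13.

13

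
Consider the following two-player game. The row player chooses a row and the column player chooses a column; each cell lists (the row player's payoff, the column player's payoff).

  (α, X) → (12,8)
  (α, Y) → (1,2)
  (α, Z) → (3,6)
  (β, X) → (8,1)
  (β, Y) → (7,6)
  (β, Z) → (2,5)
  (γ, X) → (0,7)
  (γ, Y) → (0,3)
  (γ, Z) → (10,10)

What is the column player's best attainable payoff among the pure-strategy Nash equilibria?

10

(α, X) is a pure NE (the row player: 12 ≥ 8; the column player: 8 ≥ 6). The column player gets 8.
(β, Y) is a pure NE (the row player: 7 ≥ 1; the column player: 6 ≥ 5). The column player gets 6.
(γ, Z) is a pure NE (the row player: 10 ≥ 3; the column player: 10 ≥ 7). The column player gets 10.
Every other cell has a profitable deviation for at least one player. Highest of {8, 6, 10} is 10.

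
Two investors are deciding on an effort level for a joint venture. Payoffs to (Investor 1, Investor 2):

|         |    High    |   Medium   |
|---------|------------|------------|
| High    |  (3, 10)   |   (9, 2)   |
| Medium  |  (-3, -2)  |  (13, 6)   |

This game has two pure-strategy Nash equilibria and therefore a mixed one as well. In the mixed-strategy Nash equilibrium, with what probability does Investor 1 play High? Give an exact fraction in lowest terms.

Investor 1's mix p on High must make Investor 2 indifferent between High and Medium.
Investor 2's payoff from High: 10p + (-2)(1−p). From Medium: 2p + 6(1−p).
Set equal: 8p = 8(1−p) → p = 8/16 = 1/2.

1/2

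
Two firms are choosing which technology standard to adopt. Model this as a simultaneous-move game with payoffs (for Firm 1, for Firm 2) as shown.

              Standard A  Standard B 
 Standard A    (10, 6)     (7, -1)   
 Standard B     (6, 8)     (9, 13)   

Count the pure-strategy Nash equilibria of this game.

Both Standard A: Firm 1 gets 10 (best alternative 6); Firm 2 gets 6 (best alternative -1). Neither deviates — NE.
Both Standard B: Firm 1 gets 9 (best alternative 7); Firm 2 gets 13 (best alternative 8). Neither deviates — NE.
(Standard A, Standard B) is not a NE: Firm 1 would switch to Standard B (9 > 7).
No other cell survives both best-response checks, so there are 2 pure NE.

2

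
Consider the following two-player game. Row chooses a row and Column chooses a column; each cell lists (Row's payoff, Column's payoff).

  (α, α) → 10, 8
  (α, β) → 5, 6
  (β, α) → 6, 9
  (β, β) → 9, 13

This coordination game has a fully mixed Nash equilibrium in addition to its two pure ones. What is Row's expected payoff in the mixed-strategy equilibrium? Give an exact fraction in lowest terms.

Column mixes with probability q on α, chosen so Row is indifferent: 10q + 5(1−q) = 6q + 9(1−q) gives q = 1/2.
Row's expected payoff (from either row, since indifferent) is 10·1/2 + 5·1/2 = 15/2.

15/2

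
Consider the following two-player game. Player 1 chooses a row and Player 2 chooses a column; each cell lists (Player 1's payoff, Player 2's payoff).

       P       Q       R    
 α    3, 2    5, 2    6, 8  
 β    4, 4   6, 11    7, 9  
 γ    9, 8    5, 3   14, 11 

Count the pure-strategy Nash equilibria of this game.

2

(β, Q): Player 1 gets 6 (best alternative 5); Player 2 gets 11 (best alternative 9). Neither deviates — NE.
(γ, R): Player 1 gets 14 (best alternative 7); Player 2 gets 11 (best alternative 8). Neither deviates — NE.
(α, P) is not a NE: Player 1 would switch to γ (9 > 3).
No other cell survives both best-response checks, so there are 2 pure NE.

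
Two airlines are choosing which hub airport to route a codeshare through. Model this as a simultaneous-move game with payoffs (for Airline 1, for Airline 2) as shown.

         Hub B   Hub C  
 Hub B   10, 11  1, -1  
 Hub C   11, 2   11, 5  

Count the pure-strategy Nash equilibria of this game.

Both Hub C: Airline 1 gets 11 (best alternative 1); Airline 2 gets 5 (best alternative 2). Neither deviates — NE.
Both Hub B is not a NE: Airline 1 would switch to Hub C (11 > 10).
No other cell survives both best-response checks, so there is 1 pure NE.

1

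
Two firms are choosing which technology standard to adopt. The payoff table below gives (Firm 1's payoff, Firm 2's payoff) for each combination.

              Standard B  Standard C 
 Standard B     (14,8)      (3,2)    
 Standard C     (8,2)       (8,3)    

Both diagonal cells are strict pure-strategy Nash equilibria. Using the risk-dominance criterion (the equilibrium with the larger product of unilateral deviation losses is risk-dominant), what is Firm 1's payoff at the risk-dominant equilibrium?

14

At both Standard B: Firm 1 loses 14 − 8 = 6 by deviating; Firm 2 loses 8 − 2 = 6. Product = 6·6 = 36.
At both Standard C: Firm 1 loses 8 − 3 = 5 by deviating; Firm 2 loses 3 − 2 = 1. Product = 5·1 = 5.
36 > 5, so both Standard B is risk-dominant. Firm 1's payoff there is 14.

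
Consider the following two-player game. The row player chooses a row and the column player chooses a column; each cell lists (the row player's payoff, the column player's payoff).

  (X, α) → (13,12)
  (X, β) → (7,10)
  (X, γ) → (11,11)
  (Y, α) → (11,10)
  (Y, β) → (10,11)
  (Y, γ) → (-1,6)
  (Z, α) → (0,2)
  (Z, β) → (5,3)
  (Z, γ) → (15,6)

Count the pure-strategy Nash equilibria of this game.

3

(X, α): the row player gets 13 (best alternative 11); the column player gets 12 (best alternative 11). Neither deviates — NE.
(Y, β): the row player gets 10 (best alternative 7); the column player gets 11 (best alternative 10). Neither deviates — NE.
(Z, γ): the row player gets 15 (best alternative 11); the column player gets 6 (best alternative 3). Neither deviates — NE.
(Z, α) is not a NE: the row player would switch to X (13 > 0).
No other cell survives both best-response checks, so there are 3 pure NE.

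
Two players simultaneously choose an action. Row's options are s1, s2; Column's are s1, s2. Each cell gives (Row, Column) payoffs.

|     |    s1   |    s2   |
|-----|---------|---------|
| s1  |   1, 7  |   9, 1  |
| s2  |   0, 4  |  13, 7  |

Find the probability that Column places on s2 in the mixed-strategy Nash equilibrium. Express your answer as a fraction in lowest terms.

1/5

Column's mix q on s1 must make Row indifferent between s1 and s2.
Row's payoff from s1: 1q + 9(1−q). From s2: 0q + 13(1−q).
Set equal: 1q = 4(1−q) → q = 4/5.
Probability on s2 is 1 − 4/5 = 1/5.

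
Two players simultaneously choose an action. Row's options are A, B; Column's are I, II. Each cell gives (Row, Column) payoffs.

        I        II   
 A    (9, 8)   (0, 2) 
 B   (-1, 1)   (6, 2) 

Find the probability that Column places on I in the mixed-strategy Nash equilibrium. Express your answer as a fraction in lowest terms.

3/8

Column's mix q on I must make Row indifferent between A and B.
Row's payoff from A: 9q + 0(1−q). From B: (-1)q + 6(1−q).
Set equal: 10q = 6(1−q) → q = 6/16 = 3/8.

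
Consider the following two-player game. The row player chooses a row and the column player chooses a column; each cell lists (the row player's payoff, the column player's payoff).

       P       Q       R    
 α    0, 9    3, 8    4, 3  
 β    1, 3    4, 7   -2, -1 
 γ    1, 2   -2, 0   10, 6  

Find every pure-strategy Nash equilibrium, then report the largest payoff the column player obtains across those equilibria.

7

(β, Q) is a pure NE (the row player: 4 ≥ 3; the column player: 7 ≥ 3). The column player gets 7.
(γ, R) is a pure NE (the row player: 10 ≥ 4; the column player: 6 ≥ 2). The column player gets 6.
Every other cell has a profitable deviation for at least one player. Highest of {7, 6} is 7.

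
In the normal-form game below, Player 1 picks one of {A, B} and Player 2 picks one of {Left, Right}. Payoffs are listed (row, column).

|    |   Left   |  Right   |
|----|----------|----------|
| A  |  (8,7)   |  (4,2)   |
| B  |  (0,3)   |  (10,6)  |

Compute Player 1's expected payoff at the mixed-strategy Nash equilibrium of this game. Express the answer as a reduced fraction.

40/7

Player 2 mixes with probability q on Left, chosen so Player 1 is indifferent: 8q + 4(1−q) = 0q + 10(1−q) gives q = 3/7.
Player 1's expected payoff (from either row, since indifferent) is 8·3/7 + 4·4/7 = 40/7.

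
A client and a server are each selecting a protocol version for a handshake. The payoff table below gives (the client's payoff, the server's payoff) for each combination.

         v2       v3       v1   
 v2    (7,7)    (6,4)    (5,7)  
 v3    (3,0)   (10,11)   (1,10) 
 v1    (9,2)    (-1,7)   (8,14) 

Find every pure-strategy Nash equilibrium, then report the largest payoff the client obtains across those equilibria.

Both v3 is a pure NE (the client: 10 ≥ 6; the server: 11 ≥ 10). The client gets 10.
Both v1 is a pure NE (the client: 8 ≥ 5; the server: 14 ≥ 7). The client gets 8.
Every other cell has a profitable deviation for at least one player. Highest of {10, 8} is 10.

10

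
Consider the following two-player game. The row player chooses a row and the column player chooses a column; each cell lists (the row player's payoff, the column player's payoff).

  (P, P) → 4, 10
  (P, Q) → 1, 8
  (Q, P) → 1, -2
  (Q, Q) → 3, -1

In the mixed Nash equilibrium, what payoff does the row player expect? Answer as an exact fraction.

11/5

The column player mixes with probability q on P, chosen so the row player is indifferent: 4q + 1(1−q) = 1q + 3(1−q) gives q = 2/5.
The row player's expected payoff (from either row, since indifferent) is 4·2/5 + 1·3/5 = 11/5.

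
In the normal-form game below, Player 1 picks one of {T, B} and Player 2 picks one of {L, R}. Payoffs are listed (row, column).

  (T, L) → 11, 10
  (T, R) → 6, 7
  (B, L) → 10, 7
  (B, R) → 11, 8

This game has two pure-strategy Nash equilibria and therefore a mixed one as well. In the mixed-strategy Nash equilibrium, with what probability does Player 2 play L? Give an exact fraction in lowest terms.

Player 2's mix q on L must make Player 1 indifferent between T and B.
Player 1's payoff from T: 11q + 6(1−q). From B: 10q + 11(1−q).
Set equal: 1q = 5(1−q) → q = 5/6.

5/6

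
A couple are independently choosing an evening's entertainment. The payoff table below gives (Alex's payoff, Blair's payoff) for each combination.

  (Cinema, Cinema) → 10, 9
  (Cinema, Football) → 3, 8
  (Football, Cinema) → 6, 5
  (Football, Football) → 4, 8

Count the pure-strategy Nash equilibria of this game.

Both Cinema: Alex gets 10 (best alternative 6); Blair gets 9 (best alternative 8). Neither deviates — NE.
Both Football: Alex gets 4 (best alternative 3); Blair gets 8 (best alternative 5). Neither deviates — NE.
(Football, Cinema) is not a NE: Alex would switch to Cinema (10 > 6).
No other cell survives both best-response checks, so there are 2 pure NE.

2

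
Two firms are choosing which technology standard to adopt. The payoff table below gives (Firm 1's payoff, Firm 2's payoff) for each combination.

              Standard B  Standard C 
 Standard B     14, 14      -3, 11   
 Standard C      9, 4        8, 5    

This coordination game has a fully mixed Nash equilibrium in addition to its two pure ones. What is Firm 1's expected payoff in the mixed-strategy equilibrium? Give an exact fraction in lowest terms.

139/16

Firm 2 mixes with probability q on Standard B, chosen so Firm 1 is indifferent: 14q + (-3)(1−q) = 9q + 8(1−q) gives q = 11/16.
Firm 1's expected payoff (from either row, since indifferent) is 14·11/16 + (-3)·5/16 = 139/16.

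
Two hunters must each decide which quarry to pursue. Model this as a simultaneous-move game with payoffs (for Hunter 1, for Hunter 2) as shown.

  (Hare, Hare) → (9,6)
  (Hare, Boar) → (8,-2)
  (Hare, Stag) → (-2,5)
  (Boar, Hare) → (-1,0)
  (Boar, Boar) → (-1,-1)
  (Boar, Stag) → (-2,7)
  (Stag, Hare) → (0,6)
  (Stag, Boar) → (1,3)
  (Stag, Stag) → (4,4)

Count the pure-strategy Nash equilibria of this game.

Both Hare: Hunter 1 gets 9 (best alternative 0); Hunter 2 gets 6 (best alternative 5). Neither deviates — NE.
Both Stag is not a NE: Hunter 2 would switch to Hare (6 > 4).
No other cell survives both best-response checks, so there is 1 pure NE.

1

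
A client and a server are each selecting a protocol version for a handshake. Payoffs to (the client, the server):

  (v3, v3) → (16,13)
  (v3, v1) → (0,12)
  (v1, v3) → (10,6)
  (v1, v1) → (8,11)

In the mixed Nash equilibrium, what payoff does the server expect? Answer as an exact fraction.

71/6

The client mixes with probability p on v3, chosen so the server is indifferent: 13p + 6(1−p) = 12p + 11(1−p) gives p = 5/6.
The server's expected payoff is 13·5/6 + 6·1/6 = 71/6.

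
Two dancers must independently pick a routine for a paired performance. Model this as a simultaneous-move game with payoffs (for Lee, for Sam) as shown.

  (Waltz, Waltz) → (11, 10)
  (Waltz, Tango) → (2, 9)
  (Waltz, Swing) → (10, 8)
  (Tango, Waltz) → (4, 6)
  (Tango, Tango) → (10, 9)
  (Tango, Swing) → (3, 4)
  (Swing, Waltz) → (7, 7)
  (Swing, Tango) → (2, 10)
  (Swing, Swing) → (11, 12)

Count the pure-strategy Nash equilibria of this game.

3

Both Waltz: Lee gets 11 (best alternative 7); Sam gets 10 (best alternative 9). Neither deviates — NE.
Both Tango: Lee gets 10 (best alternative 2); Sam gets 9 (best alternative 6). Neither deviates — NE.
Both Swing: Lee gets 11 (best alternative 10); Sam gets 12 (best alternative 10). Neither deviates — NE.
(Swing, Waltz) is not a NE: Lee would switch to Waltz (11 > 7).
No other cell survives both best-response checks, so there are 3 pure NE.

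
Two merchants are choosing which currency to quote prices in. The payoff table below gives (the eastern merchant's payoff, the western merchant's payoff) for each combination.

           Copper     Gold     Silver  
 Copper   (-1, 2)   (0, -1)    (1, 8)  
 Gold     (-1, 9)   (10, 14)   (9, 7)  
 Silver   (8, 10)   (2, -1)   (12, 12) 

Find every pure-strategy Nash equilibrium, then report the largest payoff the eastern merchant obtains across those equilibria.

Both Gold is a pure NE (the eastern merchant: 10 ≥ 2; the western merchant: 14 ≥ 9). The eastern merchant gets 10.
Both Silver is a pure NE (the eastern merchant: 12 ≥ 9; the western merchant: 12 ≥ 10). The eastern merchant gets 12.
Every other cell has a profitable deviation for at least one player. Highest of {10, 12} is 12.

12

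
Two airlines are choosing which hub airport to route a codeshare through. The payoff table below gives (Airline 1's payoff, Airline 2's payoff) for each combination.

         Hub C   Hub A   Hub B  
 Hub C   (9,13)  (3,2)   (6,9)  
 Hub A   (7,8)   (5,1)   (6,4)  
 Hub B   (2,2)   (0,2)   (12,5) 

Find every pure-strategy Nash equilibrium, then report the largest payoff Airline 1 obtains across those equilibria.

12

Both Hub C is a pure NE (Airline 1: 9 ≥ 7; Airline 2: 13 ≥ 9). Airline 1 gets 9.
Both Hub B is a pure NE (Airline 1: 12 ≥ 6; Airline 2: 5 ≥ 2). Airline 1 gets 12.
Every other cell has a profitable deviation for at least one player. Highest of {9, 12} is 12.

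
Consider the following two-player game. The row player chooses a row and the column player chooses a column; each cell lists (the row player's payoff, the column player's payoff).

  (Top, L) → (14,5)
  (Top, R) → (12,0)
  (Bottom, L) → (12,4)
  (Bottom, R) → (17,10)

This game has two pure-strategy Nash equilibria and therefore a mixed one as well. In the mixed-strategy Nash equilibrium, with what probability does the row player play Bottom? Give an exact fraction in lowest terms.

5/11

The row player's mix p on Top must make the column player indifferent between L and R.
The column player's payoff from L: 5p + 4(1−p). From R: 0p + 10(1−p).
Set equal: 5p = 6(1−p) → p = 6/11.
Probability on Bottom is 1 − 6/11 = 5/11.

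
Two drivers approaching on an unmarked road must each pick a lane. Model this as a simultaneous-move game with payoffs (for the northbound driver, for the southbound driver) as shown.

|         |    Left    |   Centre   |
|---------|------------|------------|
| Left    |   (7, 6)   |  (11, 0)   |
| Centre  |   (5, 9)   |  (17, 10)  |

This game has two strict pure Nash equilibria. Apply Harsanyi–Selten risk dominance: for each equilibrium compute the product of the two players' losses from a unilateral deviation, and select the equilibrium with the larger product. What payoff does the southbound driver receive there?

6

At both Left: the northbound driver loses 7 − 5 = 2 by deviating; the southbound driver loses 6 − 0 = 6. Product = 2·6 = 12.
At both Centre: the northbound driver loses 17 − 11 = 6 by deviating; the southbound driver loses 10 − 9 = 1. Product = 6·1 = 6.
12 > 6, so both Left is risk-dominant. The southbound driver's payoff there is 6.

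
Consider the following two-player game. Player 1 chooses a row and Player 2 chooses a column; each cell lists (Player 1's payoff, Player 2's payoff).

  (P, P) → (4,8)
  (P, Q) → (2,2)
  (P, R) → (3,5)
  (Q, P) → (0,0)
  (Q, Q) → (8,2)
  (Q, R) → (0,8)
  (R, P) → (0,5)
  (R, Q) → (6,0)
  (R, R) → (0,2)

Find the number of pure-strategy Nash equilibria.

1

Both P: Player 1 gets 4 (best alternative 0); Player 2 gets 8 (best alternative 5). Neither deviates — NE.
Both Q is not a NE: Player 2 would switch to R (8 > 2).
No other cell survives both best-response checks, so there is 1 pure NE.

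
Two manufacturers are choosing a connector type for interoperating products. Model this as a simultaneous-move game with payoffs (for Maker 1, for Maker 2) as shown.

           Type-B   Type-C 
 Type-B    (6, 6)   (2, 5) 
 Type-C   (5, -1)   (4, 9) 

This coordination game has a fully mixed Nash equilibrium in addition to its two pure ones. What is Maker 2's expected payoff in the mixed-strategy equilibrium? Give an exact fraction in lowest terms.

59/11

Maker 1 mixes with probability p on Type-B, chosen so Maker 2 is indifferent: 6p + (-1)(1−p) = 5p + 9(1−p) gives p = 10/11.
Maker 2's expected payoff is 6·10/11 + (-1)·1/11 = 59/11.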